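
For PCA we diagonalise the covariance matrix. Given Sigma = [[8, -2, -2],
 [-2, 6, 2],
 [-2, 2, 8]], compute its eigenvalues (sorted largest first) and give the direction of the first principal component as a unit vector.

Step 1 — characteristic polynomial p(λ) = det(λI - Sigma) = λ³ - tr·λ² + c_1·λ - det, where tr = trace, c_1 = sum of the principal 2×2 minors, det = det(Sigma):
  tr = 8 + 6 + 8 = 22,
  c_1 = (8·6 - (-2)²) + (8·8 - (-2)²) + (6·8 - (2)²) = 44 + 60 + 44 = 148,
  det = 8·(6·8 - (2)²) - (-2)·((-2)·8 - (2)·(-2)) + (-2)·((-2)·(2) - 6·(-2)) = 8·(44) - (-2)·(-12) + (-2)·(8) = 312.
  So p(λ) = λ³ - 22λ² + 148λ - 312.
Step 2 — look for an integer root (rational root theorem: any rational root is an integer divisor of 312). Testing λ = 6:
  p(6) = 216 - 792 + 888 - 312 = 0  ✓
  Dividing out (λ - 6): p(λ) = (λ - 6)(λ² - 16λ + 52).
Step 3 — remaining eigenvalues from the quadratic λ² - 16λ + 52 = 0:
  Δ = 16² - 4·52 = 256 - 208 = 48,  λ = (16 ± √48)/2 = (16 ± 6.9282)/2 ≈ 11.4641 or 4.5359.
  Sorted: λ_1 = 11.4641,  λ_2 = 6,  λ_3 = 4.5359  (check: sum = 22 = tr ✓).

Step 4 — unit eigenvector for λ_1 ≈ 11.4641: v spans the null space of (Sigma - λ_1 I), whose rows are
  r_1 = (-3.4641, -2, -2),  r_2 = (-2, -5.4641, 2),  r_3 = (-2, 2, -3.4641).
  v is orthogonal to every row, so take v ∝ r_1 × r_2 = ((-2)·(2) - (-2)·(-5.4641), (-2)·(-2) - (-3.4641)·(2), (-3.4641)·(-5.4641) - (-2)·(-2)) ≈ (-14.9282, 10.9282, 14.9282).
  Rescale (multiply by -1 so the first nonzero entry is positive): u = (14.9282, -10.9282, -14.9282).
  ||u|| = √((14.9282)² + (-10.9282)² + (-14.9282)²) = √(565.1281) ≈ 23.7724,  v_1 = u/||u|| ≈ (0.628, -0.4597, -0.628) (||v_1|| = 1).

λ_1 = 11.4641,  λ_2 = 6,  λ_3 = 4.5359;  v_1 ≈ (0.628, -0.4597, -0.628)


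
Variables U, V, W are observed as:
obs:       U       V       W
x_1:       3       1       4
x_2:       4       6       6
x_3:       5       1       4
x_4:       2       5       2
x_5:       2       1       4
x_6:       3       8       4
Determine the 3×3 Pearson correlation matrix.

Step 1 — column means:
  mean(U) = (3 + 4 + 5 + 2 + 2 + 3) / 6 = 19/6 = 3.1667
  mean(V) = (1 + 6 + 1 + 5 + 1 + 8) / 6 = 22/6 = 3.6667
  mean(W) = (4 + 6 + 4 + 2 + 4 + 4) / 6 = 24/6 = 4

Step 2 — sample variances and covariances s[i,j] = (1/(n-1)) · Σ_k (x_{k,i} - mean_i) · (x_{k,j} - mean_j), with n-1 = 5:
  s[U,U] = ((-0.1667)·(-0.1667) + (0.8333)·(0.8333) + (1.8333)·(1.8333) + (-1.1667)·(-1.1667) + (-1.1667)·(-1.1667) + (-0.1667)·(-0.1667)) / 5 = 6.8333/5 = 1.3667
  s[U,V] = ((-0.1667)·(-2.6667) + (0.8333)·(2.3333) + (1.8333)·(-2.6667) + (-1.1667)·(1.3333) + (-1.1667)·(-2.6667) + (-0.1667)·(4.3333)) / 5 = -1.6667/5 = -0.3333
  s[U,W] = ((-0.1667)·(0) + (0.8333)·(2) + (1.8333)·(0) + (-1.1667)·(-2) + (-1.1667)·(0) + (-0.1667)·(0)) / 5 = 4/5 = 0.8
  s[V,V] = ((-2.6667)·(-2.6667) + (2.3333)·(2.3333) + (-2.6667)·(-2.6667) + (1.3333)·(1.3333) + (-2.6667)·(-2.6667) + (4.3333)·(4.3333)) / 5 = 47.3333/5 = 9.4667
  s[V,W] = ((-2.6667)·(0) + (2.3333)·(2) + (-2.6667)·(0) + (1.3333)·(-2) + (-2.6667)·(0) + (4.3333)·(0)) / 5 = 2/5 = 0.4
  s[W,W] = ((0)·(0) + (2)·(2) + (0)·(0) + (-2)·(-2) + (0)·(0) + (0)·(0)) / 5 = 8/5 = 1.6
  Sample standard deviations s_i = √(s[i,i]):
  s(U) = √(1.3667) = 1.169
  s(V) = √(9.4667) = 3.0768
  s(W) = √(1.6) = 1.2649

Step 3 — r_{ij} = s_{ij} / (s_i · s_j):
  r[U,U] = 1 (diagonal).
  r[U,V] = -0.3333 / (1.169 · 3.0768) = -0.3333 / 3.5969 = -0.0927
  r[U,W] = 0.8 / (1.169 · 1.2649) = 0.8 / 1.4787 = 0.541
  r[V,V] = 1 (diagonal).
  r[V,W] = 0.4 / (3.0768 · 1.2649) = 0.4 / 3.8919 = 0.1028
  r[W,W] = 1 (diagonal).

R is symmetric with unit diagonal. Assembling:

R = [[1, -0.0927, 0.541],
 [-0.0927, 1, 0.1028],
 [0.541, 0.1028, 1]]


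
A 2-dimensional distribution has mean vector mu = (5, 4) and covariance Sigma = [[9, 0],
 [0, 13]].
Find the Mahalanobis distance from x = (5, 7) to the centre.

Step 1 — centre the observation: (x - mu) = (0, 3).

Step 2 — invert Sigma. det(Sigma) = 9·13 - (0)² = 117.
  Sigma^{-1} = (1/det) · [[d, -b], [-b, a]] = [[0.1111, 0],
 [0, 0.0769]].

Step 3 — form the quadratic (x - mu)^T · Sigma^{-1} · (x - mu):
  Sigma^{-1} · (x - mu) = (0, 0.2308).
  (x - mu)^T · [Sigma^{-1} · (x - mu)] = (0)·(0) + (3)·(0.2308) = 0.6923.

Step 4 — take square root: d = √(0.6923) ≈ 0.8321.

d(x, mu) = √(0.6923) ≈ 0.8321


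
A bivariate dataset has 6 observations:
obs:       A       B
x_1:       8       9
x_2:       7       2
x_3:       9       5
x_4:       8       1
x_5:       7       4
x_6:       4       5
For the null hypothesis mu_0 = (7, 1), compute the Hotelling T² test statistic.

Step 1 — sample mean vector:
  mean(A) = (8 + 7 + 9 + 8 + 7 + 4) / 6 = 43/6 = 7.1667
  mean(B) = (9 + 2 + 5 + 1 + 4 + 5) / 6 = 26/6 = 4.3333
  x̄ = (7.1667, 4.3333),  deviation x̄ - mu_0 = (7.1667, 4.3333) - (7, 1) = (0.1667, 3.3333).

Step 2 — sample covariance matrix, S[i,j] = (1/(n-1)) · Σ_k (x_{k,i} - mean_i) · (x_{k,j} - mean_j), divisor n-1 = 5:
  S[A,A] = ((0.8333)·(0.8333) + (-0.1667)·(-0.1667) + (1.8333)·(1.8333) + (0.8333)·(0.8333) + (-0.1667)·(-0.1667) + (-3.1667)·(-3.1667)) / 5 = 14.8333/5 = 2.9667
  S[A,B] = ((0.8333)·(4.6667) + (-0.1667)·(-2.3333) + (1.8333)·(0.6667) + (0.8333)·(-3.3333) + (-0.1667)·(-0.3333) + (-3.1667)·(0.6667)) / 5 = 0.6667/5 = 0.1333
  S[B,B] = ((4.6667)·(4.6667) + (-2.3333)·(-2.3333) + (0.6667)·(0.6667) + (-3.3333)·(-3.3333) + (-0.3333)·(-0.3333) + (0.6667)·(0.6667)) / 5 = 39.3333/5 = 7.8667
  S = [[2.9667, 0.1333],
 [0.1333, 7.8667]].

Step 3 — invert S. det(S) = 2.9667·7.8667 - (0.1333)² = 23.32.
  S^{-1} = (1/det) · [[d, -b], [-b, a]] = [[0.3373, -0.0057],
 [-0.0057, 0.1272]].

Step 4 — quadratic form (x̄ - mu_0)^T · S^{-1} · (x̄ - mu_0):
  S^{-1} · (x̄ - mu_0) = (0.0372, 0.4231),
  (x̄ - mu_0)^T · [...] = (0.1667)·(0.0372) + (3.3333)·(0.4231) = 1.4165.

Step 5 — scale by n: T² = 6 · 1.4165 = 8.4991.

T² ≈ 8.4991


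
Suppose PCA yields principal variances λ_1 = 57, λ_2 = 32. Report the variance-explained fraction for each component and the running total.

Step 1 — total variance = trace(Sigma) = Σ λ_i = 57 + 32 = 89.

Step 2 — fraction explained by component i = λ_i / Σ λ:
  PC1: 57/89 = 0.6404
  PC2: 32/89 = 0.3596

Step 3 — cumulative fraction after k components = (λ_1 + ... + λ_k) / Σ λ:
  k = 1: 57/89 = 0.6404
  k = 2: (57 + 32)/89 = 89/89 = 1

Summary (fraction, with percent):

explained: PC1 0.6404 (64.04%), PC2 0.3596 (35.96%);  cumulative: 0.6404, 1


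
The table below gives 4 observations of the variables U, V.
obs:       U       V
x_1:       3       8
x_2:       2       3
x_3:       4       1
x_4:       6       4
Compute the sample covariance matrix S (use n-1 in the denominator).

Step 1 — column means:
  mean(U) = (3 + 2 + 4 + 6) / 4 = 15/4 = 3.75
  mean(V) = (8 + 3 + 1 + 4) / 4 = 16/4 = 4

Step 2 — sample covariance S[i,j] = (1/(n-1)) · Σ_k (x_{k,i} - mean_i) · (x_{k,j} - mean_j), with n-1 = 3.
  S[U,U] = ((-0.75)·(-0.75) + (-1.75)·(-1.75) + (0.25)·(0.25) + (2.25)·(2.25)) / 3 = 8.75/3 = 2.9167
  S[U,V] = ((-0.75)·(4) + (-1.75)·(-1) + (0.25)·(-3) + (2.25)·(0)) / 3 = -2/3 = -0.6667
  S[V,V] = ((4)·(4) + (-1)·(-1) + (-3)·(-3) + (0)·(0)) / 3 = 26/3 = 8.6667

S is symmetric (S[j,i] = S[i,j]). Assembling:

S = [[2.9167, -0.6667],
 [-0.6667, 8.6667]]


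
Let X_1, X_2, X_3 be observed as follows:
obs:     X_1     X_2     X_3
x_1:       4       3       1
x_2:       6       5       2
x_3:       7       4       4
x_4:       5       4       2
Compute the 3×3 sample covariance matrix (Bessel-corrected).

Step 1 — column means:
  mean(X_1) = (4 + 6 + 7 + 5) / 4 = 22/4 = 5.5
  mean(X_2) = (3 + 5 + 4 + 4) / 4 = 16/4 = 4
  mean(X_3) = (1 + 2 + 4 + 2) / 4 = 9/4 = 2.25

Step 2 — sample covariance S[i,j] = (1/(n-1)) · Σ_k (x_{k,i} - mean_i) · (x_{k,j} - mean_j), with n-1 = 3.
  S[X_1,X_1] = ((-1.5)·(-1.5) + (0.5)·(0.5) + (1.5)·(1.5) + (-0.5)·(-0.5)) / 3 = 5/3 = 1.6667
  S[X_1,X_2] = ((-1.5)·(-1) + (0.5)·(1) + (1.5)·(0) + (-0.5)·(0)) / 3 = 2/3 = 0.6667
  S[X_1,X_3] = ((-1.5)·(-1.25) + (0.5)·(-0.25) + (1.5)·(1.75) + (-0.5)·(-0.25)) / 3 = 4.5/3 = 1.5
  S[X_2,X_2] = ((-1)·(-1) + (1)·(1) + (0)·(0) + (0)·(0)) / 3 = 2/3 = 0.6667
  S[X_2,X_3] = ((-1)·(-1.25) + (1)·(-0.25) + (0)·(1.75) + (0)·(-0.25)) / 3 = 1/3 = 0.3333
  S[X_3,X_3] = ((-1.25)·(-1.25) + (-0.25)·(-0.25) + (1.75)·(1.75) + (-0.25)·(-0.25)) / 3 = 4.75/3 = 1.5833

S is symmetric (S[j,i] = S[i,j]). Assembling:

S = [[1.6667, 0.6667, 1.5],
 [0.6667, 0.6667, 0.3333],
 [1.5, 0.3333, 1.5833]]


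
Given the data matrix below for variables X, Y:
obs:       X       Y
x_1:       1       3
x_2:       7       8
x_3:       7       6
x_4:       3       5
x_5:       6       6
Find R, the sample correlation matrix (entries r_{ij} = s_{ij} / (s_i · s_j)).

Step 1 — column means:
  mean(X) = (1 + 7 + 7 + 3 + 6) / 5 = 24/5 = 4.8
  mean(Y) = (3 + 8 + 6 + 5 + 6) / 5 = 28/5 = 5.6

Step 2 — sample variances and covariances s[i,j] = (1/(n-1)) · Σ_k (x_{k,i} - mean_i) · (x_{k,j} - mean_j), with n-1 = 4:
  s[X,X] = ((-3.8)·(-3.8) + (2.2)·(2.2) + (2.2)·(2.2) + (-1.8)·(-1.8) + (1.2)·(1.2)) / 4 = 28.8/4 = 7.2
  s[X,Y] = ((-3.8)·(-2.6) + (2.2)·(2.4) + (2.2)·(0.4) + (-1.8)·(-0.6) + (1.2)·(0.4)) / 4 = 17.6/4 = 4.4
  s[Y,Y] = ((-2.6)·(-2.6) + (2.4)·(2.4) + (0.4)·(0.4) + (-0.6)·(-0.6) + (0.4)·(0.4)) / 4 = 13.2/4 = 3.3
  Sample standard deviations s_i = √(s[i,i]):
  s(X) = √(7.2) = 2.6833
  s(Y) = √(3.3) = 1.8166

Step 3 — r_{ij} = s_{ij} / (s_i · s_j):
  r[X,X] = 1 (diagonal).
  r[X,Y] = 4.4 / (2.6833 · 1.8166) = 4.4 / 4.8744 = 0.9027
  r[Y,Y] = 1 (diagonal).

R is symmetric with unit diagonal. Assembling:

R = [[1, 0.9027],
 [0.9027, 1]]


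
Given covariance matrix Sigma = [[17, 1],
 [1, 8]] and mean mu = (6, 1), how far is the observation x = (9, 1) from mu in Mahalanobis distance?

Step 1 — centre the observation: (x - mu) = (3, 0).

Step 2 — invert Sigma. det(Sigma) = 17·8 - (1)² = 135.
  Sigma^{-1} = (1/det) · [[d, -b], [-b, a]] = [[0.0593, -0.0074],
 [-0.0074, 0.1259]].

Step 3 — form the quadratic (x - mu)^T · Sigma^{-1} · (x - mu):
  Sigma^{-1} · (x - mu) = (0.1778, -0.0222).
  (x - mu)^T · [Sigma^{-1} · (x - mu)] = (3)·(0.1778) + (0)·(-0.0222) = 0.5333.

Step 4 — take square root: d = √(0.5333) ≈ 0.7303.

d(x, mu) = √(0.5333) ≈ 0.7303


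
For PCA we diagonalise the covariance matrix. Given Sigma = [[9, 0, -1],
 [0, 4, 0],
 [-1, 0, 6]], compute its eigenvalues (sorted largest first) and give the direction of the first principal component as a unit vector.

Step 1 — characteristic polynomial p(λ) = det(λI - Sigma) = λ³ - tr·λ² + c_1·λ - det, where tr = trace, c_1 = sum of the principal 2×2 minors, det = det(Sigma):
  tr = 9 + 4 + 6 = 19,
  c_1 = (9·4 - (0)²) + (9·6 - (-1)²) + (4·6 - (0)²) = 36 + 53 + 24 = 113,
  det = 9·(4·6 - (0)²) - (0)·((0)·6 - (0)·(-1)) + (-1)·((0)·(0) - 4·(-1)) = 9·(24) - (0)·(0) + (-1)·(4) = 212.
  So p(λ) = λ³ - 19λ² + 113λ - 212.
Step 2 — look for an integer root (rational root theorem: any rational root is an integer divisor of 212). Testing λ = 4:
  p(4) = 64 - 304 + 452 - 212 = 0  ✓
  Dividing out (λ - 4): p(λ) = (λ - 4)(λ² - 15λ + 53).
Step 3 — remaining eigenvalues from the quadratic λ² - 15λ + 53 = 0:
  Δ = 15² - 4·53 = 225 - 212 = 13,  λ = (15 ± √13)/2 = (15 ± 3.6056)/2 ≈ 9.3028 or 5.6972.
  Sorted: λ_1 = 9.3028,  λ_2 = 5.6972,  λ_3 = 4  (check: sum = 19 = tr ✓).

Step 4 — unit eigenvector for λ_1 ≈ 9.3028: v spans the null space of (Sigma - λ_1 I), whose rows are
  r_1 = (-0.3028, 0, -1),  r_2 = (0, -5.3028, 0),  r_3 = (-1, 0, -3.3028).
  v is orthogonal to every row, so take v ∝ r_1 × r_2 = ((0)·(0) - (-1)·(-5.3028), (-1)·(0) - (-0.3028)·(0), (-0.3028)·(-5.3028) - (0)·(0)) ≈ (-5.3028, 0, 1.6056).
  Rescale (multiply by -1 so the first nonzero entry is positive): u = (5.3028, 0, -1.6056).
  ||u|| = √((5.3028)² + (0)² + (-1.6056)²) = √(30.6972) ≈ 5.5405,  v_1 = u/||u|| ≈ (0.9571, 0, -0.2898) (||v_1|| = 1).

λ_1 = 9.3028,  λ_2 = 5.6972,  λ_3 = 4;  v_1 ≈ (0.9571, 0, -0.2898)


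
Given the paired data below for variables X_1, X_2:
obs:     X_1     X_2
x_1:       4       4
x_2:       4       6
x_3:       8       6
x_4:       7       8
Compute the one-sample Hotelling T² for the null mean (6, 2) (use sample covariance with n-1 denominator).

Step 1 — sample mean vector:
  mean(X_1) = (4 + 4 + 8 + 7) / 4 = 23/4 = 5.75
  mean(X_2) = (4 + 6 + 6 + 8) / 4 = 24/4 = 6
  x̄ = (5.75, 6),  deviation x̄ - mu_0 = (5.75, 6) - (6, 2) = (-0.25, 4).

Step 2 — sample covariance matrix, S[i,j] = (1/(n-1)) · Σ_k (x_{k,i} - mean_i) · (x_{k,j} - mean_j), divisor n-1 = 3:
  S[X_1,X_1] = ((-1.75)·(-1.75) + (-1.75)·(-1.75) + (2.25)·(2.25) + (1.25)·(1.25)) / 3 = 12.75/3 = 4.25
  S[X_1,X_2] = ((-1.75)·(-2) + (-1.75)·(0) + (2.25)·(0) + (1.25)·(2)) / 3 = 6/3 = 2
  S[X_2,X_2] = ((-2)·(-2) + (0)·(0) + (0)·(0) + (2)·(2)) / 3 = 8/3 = 2.6667
  S = [[4.25, 2],
 [2, 2.6667]].

Step 3 — invert S. det(S) = 4.25·2.6667 - (2)² = 7.3333.
  S^{-1} = (1/det) · [[d, -b], [-b, a]] = [[0.3636, -0.2727],
 [-0.2727, 0.5795]].

Step 4 — quadratic form (x̄ - mu_0)^T · S^{-1} · (x̄ - mu_0):
  S^{-1} · (x̄ - mu_0) = (-1.1818, 2.3864),
  (x̄ - mu_0)^T · [...] = (-0.25)·(-1.1818) + (4)·(2.3864) = 9.8409.

Step 5 — scale by n: T² = 4 · 9.8409 = 39.3636.

T² ≈ 39.3636


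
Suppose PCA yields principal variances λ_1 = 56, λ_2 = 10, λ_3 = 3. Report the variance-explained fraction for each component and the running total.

Step 1 — total variance = trace(Sigma) = Σ λ_i = 56 + 10 + 3 = 69.

Step 2 — fraction explained by component i = λ_i / Σ λ:
  PC1: 56/69 = 0.8116
  PC2: 10/69 = 0.1449
  PC3: 3/69 = 0.0435

Step 3 — cumulative fraction after k components = (λ_1 + ... + λ_k) / Σ λ:
  k = 1: 56/69 = 0.8116
  k = 2: (56 + 10)/69 = 66/69 = 0.9565
  k = 3: (56 + 10 + 3)/69 = 69/69 = 1

Summary (fraction, with percent):

explained: PC1 0.8116 (81.16%), PC2 0.1449 (14.49%), PC3 0.0435 (4.35%);  cumulative: 0.8116, 0.9565, 1


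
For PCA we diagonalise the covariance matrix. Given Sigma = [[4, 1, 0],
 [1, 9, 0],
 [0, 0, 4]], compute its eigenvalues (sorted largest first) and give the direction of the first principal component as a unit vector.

Step 1 — characteristic polynomial p(λ) = det(λI - Sigma) = λ³ - tr·λ² + c_1·λ - det, where tr = trace, c_1 = sum of the principal 2×2 minors, det = det(Sigma):
  tr = 4 + 9 + 4 = 17,
  c_1 = (4·9 - (1)²) + (4·4 - (0)²) + (9·4 - (0)²) = 35 + 16 + 36 = 87,
  det = 4·(9·4 - (0)²) - (1)·((1)·4 - (0)·(0)) + (0)·((1)·(0) - 9·(0)) = 4·(36) - (1)·(4) + (0)·(0) = 140.
  So p(λ) = λ³ - 17λ² + 87λ - 140.
Step 2 — look for an integer root (rational root theorem: any rational root is an integer divisor of 140). Testing λ = 4:
  p(4) = 64 - 272 + 348 - 140 = 0  ✓
  Dividing out (λ - 4): p(λ) = (λ - 4)(λ² - 13λ + 35).
Step 3 — remaining eigenvalues from the quadratic λ² - 13λ + 35 = 0:
  Δ = 13² - 4·35 = 169 - 140 = 29,  λ = (13 ± √29)/2 = (13 ± 5.3852)/2 ≈ 9.1926 or 3.8074.
  Sorted: λ_1 = 9.1926,  λ_2 = 4,  λ_3 = 3.8074  (check: sum = 17 = tr ✓).

Step 4 — unit eigenvector for λ_1 ≈ 9.1926: v spans the null space of (Sigma - λ_1 I), whose rows are
  r_1 = (-5.1926, 1, 0),  r_2 = (1, -0.1926, 0),  r_3 = (0, 0, -5.1926).
  v is orthogonal to every row, so take v ∝ r_1 × r_3 = ((1)·(-5.1926) - (0)·(0), (0)·(0) - (-5.1926)·(-5.1926), (-5.1926)·(0) - (1)·(0)) ≈ (-5.1926, -26.9629, 0).
  Rescale (multiply by -1 so the first nonzero entry is positive): u = (5.1926, 26.9629, 0).
  ||u|| = √((5.1926)² + (26.9629)² + (0)²) = √(753.9615) ≈ 27.4584,  v_1 = u/||u|| ≈ (0.1891, 0.982, 0) (||v_1|| = 1).

λ_1 = 9.1926,  λ_2 = 4,  λ_3 = 3.8074;  v_1 ≈ (0.1891, 0.982, 0)


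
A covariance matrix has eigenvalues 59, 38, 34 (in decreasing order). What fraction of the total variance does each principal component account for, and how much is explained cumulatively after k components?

Step 1 — total variance = trace(Sigma) = Σ λ_i = 59 + 38 + 34 = 131.

Step 2 — fraction explained by component i = λ_i / Σ λ:
  PC1: 59/131 = 0.4504
  PC2: 38/131 = 0.2901
  PC3: 34/131 = 0.2595

Step 3 — cumulative fraction after k components = (λ_1 + ... + λ_k) / Σ λ:
  k = 1: 59/131 = 0.4504
  k = 2: (59 + 38)/131 = 97/131 = 0.7405
  k = 3: (59 + 38 + 34)/131 = 131/131 = 1

Summary (fraction, with percent):

explained: PC1 0.4504 (45.04%), PC2 0.2901 (29.01%), PC3 0.2595 (25.95%);  cumulative: 0.4504, 0.7405, 1


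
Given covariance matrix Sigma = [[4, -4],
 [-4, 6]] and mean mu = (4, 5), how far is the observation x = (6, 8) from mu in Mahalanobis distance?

Step 1 — centre the observation: (x - mu) = (2, 3).

Step 2 — invert Sigma. det(Sigma) = 4·6 - (-4)² = 8.
  Sigma^{-1} = (1/det) · [[d, -b], [-b, a]] = [[0.75, 0.5],
 [0.5, 0.5]].

Step 3 — form the quadratic (x - mu)^T · Sigma^{-1} · (x - mu):
  Sigma^{-1} · (x - mu) = (3, 2.5).
  (x - mu)^T · [Sigma^{-1} · (x - mu)] = (2)·(3) + (3)·(2.5) = 13.5.

Step 4 — take square root: d = √(13.5) ≈ 3.6742.

d(x, mu) = √(13.5) ≈ 3.6742


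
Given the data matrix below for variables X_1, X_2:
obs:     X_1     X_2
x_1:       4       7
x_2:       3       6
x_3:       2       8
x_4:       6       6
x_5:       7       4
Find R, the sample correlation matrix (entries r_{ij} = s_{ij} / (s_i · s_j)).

Step 1 — column means:
  mean(X_1) = (4 + 3 + 2 + 6 + 7) / 5 = 22/5 = 4.4
  mean(X_2) = (7 + 6 + 8 + 6 + 4) / 5 = 31/5 = 6.2

Step 2 — sample variances and covariances s[i,j] = (1/(n-1)) · Σ_k (x_{k,i} - mean_i) · (x_{k,j} - mean_j), with n-1 = 4:
  s[X_1,X_1] = ((-0.4)·(-0.4) + (-1.4)·(-1.4) + (-2.4)·(-2.4) + (1.6)·(1.6) + (2.6)·(2.6)) / 4 = 17.2/4 = 4.3
  s[X_1,X_2] = ((-0.4)·(0.8) + (-1.4)·(-0.2) + (-2.4)·(1.8) + (1.6)·(-0.2) + (2.6)·(-2.2)) / 4 = -10.4/4 = -2.6
  s[X_2,X_2] = ((0.8)·(0.8) + (-0.2)·(-0.2) + (1.8)·(1.8) + (-0.2)·(-0.2) + (-2.2)·(-2.2)) / 4 = 8.8/4 = 2.2
  Sample standard deviations s_i = √(s[i,i]):
  s(X_1) = √(4.3) = 2.0736
  s(X_2) = √(2.2) = 1.4832

Step 3 — r_{ij} = s_{ij} / (s_i · s_j):
  r[X_1,X_1] = 1 (diagonal).
  r[X_1,X_2] = -2.6 / (2.0736 · 1.4832) = -2.6 / 3.0757 = -0.8453
  r[X_2,X_2] = 1 (diagonal).

R is symmetric with unit diagonal. Assembling:

R = [[1, -0.8453],
 [-0.8453, 1]]


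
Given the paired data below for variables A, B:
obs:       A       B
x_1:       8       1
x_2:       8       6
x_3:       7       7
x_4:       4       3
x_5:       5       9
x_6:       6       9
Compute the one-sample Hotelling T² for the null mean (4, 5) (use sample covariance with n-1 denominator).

Step 1 — sample mean vector:
  mean(A) = (8 + 8 + 7 + 4 + 5 + 6) / 6 = 38/6 = 6.3333
  mean(B) = (1 + 6 + 7 + 3 + 9 + 9) / 6 = 35/6 = 5.8333
  x̄ = (6.3333, 5.8333),  deviation x̄ - mu_0 = (6.3333, 5.8333) - (4, 5) = (2.3333, 0.8333).

Step 2 — sample covariance matrix, S[i,j] = (1/(n-1)) · Σ_k (x_{k,i} - mean_i) · (x_{k,j} - mean_j), divisor n-1 = 5:
  S[A,A] = ((1.6667)·(1.6667) + (1.6667)·(1.6667) + (0.6667)·(0.6667) + (-2.3333)·(-2.3333) + (-1.3333)·(-1.3333) + (-0.3333)·(-0.3333)) / 5 = 13.3333/5 = 2.6667
  S[A,B] = ((1.6667)·(-4.8333) + (1.6667)·(0.1667) + (0.6667)·(1.1667) + (-2.3333)·(-2.8333) + (-1.3333)·(3.1667) + (-0.3333)·(3.1667)) / 5 = -5.6667/5 = -1.1333
  S[B,B] = ((-4.8333)·(-4.8333) + (0.1667)·(0.1667) + (1.1667)·(1.1667) + (-2.8333)·(-2.8333) + (3.1667)·(3.1667) + (3.1667)·(3.1667)) / 5 = 52.8333/5 = 10.5667
  S = [[2.6667, -1.1333],
 [-1.1333, 10.5667]].

Step 3 — invert S. det(S) = 2.6667·10.5667 - (-1.1333)² = 26.8933.
  S^{-1} = (1/det) · [[d, -b], [-b, a]] = [[0.3929, 0.0421],
 [0.0421, 0.0992]].

Step 4 — quadratic form (x̄ - mu_0)^T · S^{-1} · (x̄ - mu_0):
  S^{-1} · (x̄ - mu_0) = (0.9519, 0.181),
  (x̄ - mu_0)^T · [...] = (2.3333)·(0.9519) + (0.8333)·(0.181) = 2.3719.

Step 5 — scale by n: T² = 6 · 2.3719 = 14.2315.

T² ≈ 14.2315


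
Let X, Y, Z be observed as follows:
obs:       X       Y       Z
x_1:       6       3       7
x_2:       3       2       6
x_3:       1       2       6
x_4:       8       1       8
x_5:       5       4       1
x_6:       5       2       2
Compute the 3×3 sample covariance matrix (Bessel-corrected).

Step 1 — column means:
  mean(X) = (6 + 3 + 1 + 8 + 5 + 5) / 6 = 28/6 = 4.6667
  mean(Y) = (3 + 2 + 2 + 1 + 4 + 2) / 6 = 14/6 = 2.3333
  mean(Z) = (7 + 6 + 6 + 8 + 1 + 2) / 6 = 30/6 = 5

Step 2 — sample covariance S[i,j] = (1/(n-1)) · Σ_k (x_{k,i} - mean_i) · (x_{k,j} - mean_j), with n-1 = 5.
  S[X,X] = ((1.3333)·(1.3333) + (-1.6667)·(-1.6667) + (-3.6667)·(-3.6667) + (3.3333)·(3.3333) + (0.3333)·(0.3333) + (0.3333)·(0.3333)) / 5 = 29.3333/5 = 5.8667
  S[X,Y] = ((1.3333)·(0.6667) + (-1.6667)·(-0.3333) + (-3.6667)·(-0.3333) + (3.3333)·(-1.3333) + (0.3333)·(1.6667) + (0.3333)·(-0.3333)) / 5 = -1.3333/5 = -0.2667
  S[X,Z] = ((1.3333)·(2) + (-1.6667)·(1) + (-3.6667)·(1) + (3.3333)·(3) + (0.3333)·(-4) + (0.3333)·(-3)) / 5 = 5/5 = 1
  S[Y,Y] = ((0.6667)·(0.6667) + (-0.3333)·(-0.3333) + (-0.3333)·(-0.3333) + (-1.3333)·(-1.3333) + (1.6667)·(1.6667) + (-0.3333)·(-0.3333)) / 5 = 5.3333/5 = 1.0667
  S[Y,Z] = ((0.6667)·(2) + (-0.3333)·(1) + (-0.3333)·(1) + (-1.3333)·(3) + (1.6667)·(-4) + (-0.3333)·(-3)) / 5 = -9/5 = -1.8
  S[Z,Z] = ((2)·(2) + (1)·(1) + (1)·(1) + (3)·(3) + (-4)·(-4) + (-3)·(-3)) / 5 = 40/5 = 8

S is symmetric (S[j,i] = S[i,j]). Assembling:

S = [[5.8667, -0.2667, 1],
 [-0.2667, 1.0667, -1.8],
 [1, -1.8, 8]]


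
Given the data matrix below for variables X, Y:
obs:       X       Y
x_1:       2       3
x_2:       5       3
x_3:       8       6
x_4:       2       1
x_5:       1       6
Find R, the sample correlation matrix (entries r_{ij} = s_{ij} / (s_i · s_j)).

Step 1 — column means:
  mean(X) = (2 + 5 + 8 + 2 + 1) / 5 = 18/5 = 3.6
  mean(Y) = (3 + 3 + 6 + 1 + 6) / 5 = 19/5 = 3.8

Step 2 — sample variances and covariances s[i,j] = (1/(n-1)) · Σ_k (x_{k,i} - mean_i) · (x_{k,j} - mean_j), with n-1 = 4:
  s[X,X] = ((-1.6)·(-1.6) + (1.4)·(1.4) + (4.4)·(4.4) + (-1.6)·(-1.6) + (-2.6)·(-2.6)) / 4 = 33.2/4 = 8.3
  s[X,Y] = ((-1.6)·(-0.8) + (1.4)·(-0.8) + (4.4)·(2.2) + (-1.6)·(-2.8) + (-2.6)·(2.2)) / 4 = 8.6/4 = 2.15
  s[Y,Y] = ((-0.8)·(-0.8) + (-0.8)·(-0.8) + (2.2)·(2.2) + (-2.8)·(-2.8) + (2.2)·(2.2)) / 4 = 18.8/4 = 4.7
  Sample standard deviations s_i = √(s[i,i]):
  s(X) = √(8.3) = 2.881
  s(Y) = √(4.7) = 2.1679

Step 3 — r_{ij} = s_{ij} / (s_i · s_j):
  r[X,X] = 1 (diagonal).
  r[X,Y] = 2.15 / (2.881 · 2.1679) = 2.15 / 6.2458 = 0.3442
  r[Y,Y] = 1 (diagonal).

R is symmetric with unit diagonal. Assembling:

R = [[1, 0.3442],
 [0.3442, 1]]


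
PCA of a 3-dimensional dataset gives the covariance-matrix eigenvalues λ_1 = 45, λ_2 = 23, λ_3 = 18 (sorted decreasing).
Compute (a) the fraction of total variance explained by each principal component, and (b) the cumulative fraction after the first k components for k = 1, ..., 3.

Step 1 — total variance = trace(Sigma) = Σ λ_i = 45 + 23 + 18 = 86.

Step 2 — fraction explained by component i = λ_i / Σ λ:
  PC1: 45/86 = 0.5233
  PC2: 23/86 = 0.2674
  PC3: 18/86 = 0.2093

Step 3 — cumulative fraction after k components = (λ_1 + ... + λ_k) / Σ λ:
  k = 1: 45/86 = 0.5233
  k = 2: (45 + 23)/86 = 68/86 = 0.7907
  k = 3: (45 + 23 + 18)/86 = 86/86 = 1

Summary (fraction, with percent):

explained: PC1 0.5233 (52.33%), PC2 0.2674 (26.74%), PC3 0.2093 (20.93%);  cumulative: 0.5233, 0.7907, 1


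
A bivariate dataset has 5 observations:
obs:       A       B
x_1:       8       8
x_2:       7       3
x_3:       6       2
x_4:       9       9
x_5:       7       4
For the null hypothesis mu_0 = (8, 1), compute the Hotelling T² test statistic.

Step 1 — sample mean vector:
  mean(A) = (8 + 7 + 6 + 9 + 7) / 5 = 37/5 = 7.4
  mean(B) = (8 + 3 + 2 + 9 + 4) / 5 = 26/5 = 5.2
  x̄ = (7.4, 5.2),  deviation x̄ - mu_0 = (7.4, 5.2) - (8, 1) = (-0.6, 4.2).

Step 2 — sample covariance matrix, S[i,j] = (1/(n-1)) · Σ_k (x_{k,i} - mean_i) · (x_{k,j} - mean_j), divisor n-1 = 4:
  S[A,A] = ((0.6)·(0.6) + (-0.4)·(-0.4) + (-1.4)·(-1.4) + (1.6)·(1.6) + (-0.4)·(-0.4)) / 4 = 5.2/4 = 1.3
  S[A,B] = ((0.6)·(2.8) + (-0.4)·(-2.2) + (-1.4)·(-3.2) + (1.6)·(3.8) + (-0.4)·(-1.2)) / 4 = 13.6/4 = 3.4
  S[B,B] = ((2.8)·(2.8) + (-2.2)·(-2.2) + (-3.2)·(-3.2) + (3.8)·(3.8) + (-1.2)·(-1.2)) / 4 = 38.8/4 = 9.7
  S = [[1.3, 3.4],
 [3.4, 9.7]].

Step 3 — invert S. det(S) = 1.3·9.7 - (3.4)² = 1.05.
  S^{-1} = (1/det) · [[d, -b], [-b, a]] = [[9.2381, -3.2381],
 [-3.2381, 1.2381]].

Step 4 — quadratic form (x̄ - mu_0)^T · S^{-1} · (x̄ - mu_0):
  S^{-1} · (x̄ - mu_0) = (-19.1429, 7.1429),
  (x̄ - mu_0)^T · [...] = (-0.6)·(-19.1429) + (4.2)·(7.1429) = 41.4857.

Step 5 — scale by n: T² = 5 · 41.4857 = 207.4286.

T² ≈ 207.4286


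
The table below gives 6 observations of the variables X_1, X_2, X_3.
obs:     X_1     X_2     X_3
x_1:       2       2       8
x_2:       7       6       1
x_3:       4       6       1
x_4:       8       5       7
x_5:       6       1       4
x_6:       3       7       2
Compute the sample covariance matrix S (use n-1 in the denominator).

Step 1 — column means:
  mean(X_1) = (2 + 7 + 4 + 8 + 6 + 3) / 6 = 30/6 = 5
  mean(X_2) = (2 + 6 + 6 + 5 + 1 + 7) / 6 = 27/6 = 4.5
  mean(X_3) = (8 + 1 + 1 + 7 + 4 + 2) / 6 = 23/6 = 3.8333

Step 2 — sample covariance S[i,j] = (1/(n-1)) · Σ_k (x_{k,i} - mean_i) · (x_{k,j} - mean_j), with n-1 = 5.
  S[X_1,X_1] = ((-3)·(-3) + (2)·(2) + (-1)·(-1) + (3)·(3) + (1)·(1) + (-2)·(-2)) / 5 = 28/5 = 5.6
  S[X_1,X_2] = ((-3)·(-2.5) + (2)·(1.5) + (-1)·(1.5) + (3)·(0.5) + (1)·(-3.5) + (-2)·(2.5)) / 5 = 2/5 = 0.4
  S[X_1,X_3] = ((-3)·(4.1667) + (2)·(-2.8333) + (-1)·(-2.8333) + (3)·(3.1667) + (1)·(0.1667) + (-2)·(-1.8333)) / 5 = -2/5 = -0.4
  S[X_2,X_2] = ((-2.5)·(-2.5) + (1.5)·(1.5) + (1.5)·(1.5) + (0.5)·(0.5) + (-3.5)·(-3.5) + (2.5)·(2.5)) / 5 = 29.5/5 = 5.9
  S[X_2,X_3] = ((-2.5)·(4.1667) + (1.5)·(-2.8333) + (1.5)·(-2.8333) + (0.5)·(3.1667) + (-3.5)·(0.1667) + (2.5)·(-1.8333)) / 5 = -22.5/5 = -4.5
  S[X_3,X_3] = ((4.1667)·(4.1667) + (-2.8333)·(-2.8333) + (-2.8333)·(-2.8333) + (3.1667)·(3.1667) + (0.1667)·(0.1667) + (-1.8333)·(-1.8333)) / 5 = 46.8333/5 = 9.3667

S is symmetric (S[j,i] = S[i,j]). Assembling:

S = [[5.6, 0.4, -0.4],
 [0.4, 5.9, -4.5],
 [-0.4, -4.5, 9.3667]]


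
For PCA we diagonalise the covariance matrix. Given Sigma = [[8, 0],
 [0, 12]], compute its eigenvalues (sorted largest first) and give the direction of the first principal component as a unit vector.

Step 1 — characteristic polynomial of 2×2 Sigma:
  det(Sigma - λI) = λ² - trace · λ + det = 0.
  trace = 8 + 12 = 20, det = 8·12 - (0)² = 96.
Step 2 — discriminant:
  Δ = trace² - 4·det = 400 - 384 = 16.
Step 3 — eigenvalues:
  λ = (trace ± √Δ)/2 = (20 ± 4)/2,
  λ_1 = 12,  λ_2 = 8.

Step 4 — unit eigenvector for λ_1: Sigma is diagonal, so its eigenvectors are the coordinate axes. λ_1 = 12 is the diagonal entry on the second coordinate axis, hence
  v_1 = (0, 1) (||v_1|| = 1).

λ_1 = 12,  λ_2 = 8;  v_1 ≈ (0, 1)


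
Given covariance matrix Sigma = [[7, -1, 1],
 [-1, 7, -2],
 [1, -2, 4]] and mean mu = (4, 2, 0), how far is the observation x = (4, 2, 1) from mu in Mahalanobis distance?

Step 1 — centre the observation: (x - mu) = (0, 0, 1).

Step 2 — invert Sigma (cofactor / det for 3×3, or solve directly):
  Sigma^{-1} = [[0.1491, 0.0124, -0.0311],
 [0.0124, 0.1677, 0.0807],
 [-0.0311, 0.0807, 0.2981]].

Step 3 — form the quadratic (x - mu)^T · Sigma^{-1} · (x - mu):
  Sigma^{-1} · (x - mu) = (-0.0311, 0.0807, 0.2981).
  (x - mu)^T · [Sigma^{-1} · (x - mu)] = (0)·(-0.0311) + (0)·(0.0807) + (1)·(0.2981) = 0.2981.

Step 4 — take square root: d = √(0.2981) ≈ 0.546.

d(x, mu) = √(0.2981) ≈ 0.546


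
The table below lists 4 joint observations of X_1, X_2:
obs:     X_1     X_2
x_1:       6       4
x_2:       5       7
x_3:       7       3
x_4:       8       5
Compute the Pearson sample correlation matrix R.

Step 1 — column means:
  mean(X_1) = (6 + 5 + 7 + 8) / 4 = 26/4 = 6.5
  mean(X_2) = (4 + 7 + 3 + 5) / 4 = 19/4 = 4.75

Step 2 — sample variances and covariances s[i,j] = (1/(n-1)) · Σ_k (x_{k,i} - mean_i) · (x_{k,j} - mean_j), with n-1 = 3:
  s[X_1,X_1] = ((-0.5)·(-0.5) + (-1.5)·(-1.5) + (0.5)·(0.5) + (1.5)·(1.5)) / 3 = 5/3 = 1.6667
  s[X_1,X_2] = ((-0.5)·(-0.75) + (-1.5)·(2.25) + (0.5)·(-1.75) + (1.5)·(0.25)) / 3 = -3.5/3 = -1.1667
  s[X_2,X_2] = ((-0.75)·(-0.75) + (2.25)·(2.25) + (-1.75)·(-1.75) + (0.25)·(0.25)) / 3 = 8.75/3 = 2.9167
  Sample standard deviations s_i = √(s[i,i]):
  s(X_1) = √(1.6667) = 1.291
  s(X_2) = √(2.9167) = 1.7078

Step 3 — r_{ij} = s_{ij} / (s_i · s_j):
  r[X_1,X_1] = 1 (diagonal).
  r[X_1,X_2] = -1.1667 / (1.291 · 1.7078) = -1.1667 / 2.2048 = -0.5292
  r[X_2,X_2] = 1 (diagonal).

R is symmetric with unit diagonal. Assembling:

R = [[1, -0.5292],
 [-0.5292, 1]]


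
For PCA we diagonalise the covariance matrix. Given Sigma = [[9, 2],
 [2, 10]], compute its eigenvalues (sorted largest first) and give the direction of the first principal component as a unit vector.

Step 1 — characteristic polynomial of 2×2 Sigma:
  det(Sigma - λI) = λ² - trace · λ + det = 0.
  trace = 9 + 10 = 19, det = 9·10 - (2)² = 86.
Step 2 — discriminant:
  Δ = trace² - 4·det = 361 - 344 = 17.
Step 3 — eigenvalues:
  λ = (trace ± √Δ)/2 = (19 ± 4.1231)/2,
  λ_1 = 11.5616,  λ_2 = 7.4384.

Step 4 — unit eigenvector for λ_1: solve (Sigma - λ_1 I)v = 0. First row:
  (9 - 11.5616)·v_x + (2)·v_y = 0, i.e. (-2.5616)·v_x + (2)·v_y = 0,
  so v ∝ (b, λ_1 - a) = (2, 2.5616) = u.
  ||u|| = √((2)² + (2.5616)²) = √(10.5616) ≈ 3.2499,
  v_1 = u/||u|| ≈ (0.6154, 0.7882) (||v_1|| = 1).

λ_1 = 11.5616,  λ_2 = 7.4384;  v_1 ≈ (0.6154, 0.7882)


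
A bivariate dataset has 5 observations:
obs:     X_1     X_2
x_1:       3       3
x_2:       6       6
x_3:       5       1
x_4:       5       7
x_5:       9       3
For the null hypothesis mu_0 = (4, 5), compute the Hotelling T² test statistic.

Step 1 — sample mean vector:
  mean(X_1) = (3 + 6 + 5 + 5 + 9) / 5 = 28/5 = 5.6
  mean(X_2) = (3 + 6 + 1 + 7 + 3) / 5 = 20/5 = 4
  x̄ = (5.6, 4),  deviation x̄ - mu_0 = (5.6, 4) - (4, 5) = (1.6, -1).

Step 2 — sample covariance matrix, S[i,j] = (1/(n-1)) · Σ_k (x_{k,i} - mean_i) · (x_{k,j} - mean_j), divisor n-1 = 4:
  S[X_1,X_1] = ((-2.6)·(-2.6) + (0.4)·(0.4) + (-0.6)·(-0.6) + (-0.6)·(-0.6) + (3.4)·(3.4)) / 4 = 19.2/4 = 4.8
  S[X_1,X_2] = ((-2.6)·(-1) + (0.4)·(2) + (-0.6)·(-3) + (-0.6)·(3) + (3.4)·(-1)) / 4 = 0/4 = 0
  S[X_2,X_2] = ((-1)·(-1) + (2)·(2) + (-3)·(-3) + (3)·(3) + (-1)·(-1)) / 4 = 24/4 = 6
  S = [[4.8, 0],
 [0, 6]].

Step 3 — invert S. det(S) = 4.8·6 - (0)² = 28.8.
  S^{-1} = (1/det) · [[d, -b], [-b, a]] = [[0.2083, 0],
 [0, 0.1667]].

Step 4 — quadratic form (x̄ - mu_0)^T · S^{-1} · (x̄ - mu_0):
  S^{-1} · (x̄ - mu_0) = (0.3333, -0.1667),
  (x̄ - mu_0)^T · [...] = (1.6)·(0.3333) + (-1)·(-0.1667) = 0.7.

Step 5 — scale by n: T² = 5 · 0.7 = 3.5.

T² ≈ 3.5


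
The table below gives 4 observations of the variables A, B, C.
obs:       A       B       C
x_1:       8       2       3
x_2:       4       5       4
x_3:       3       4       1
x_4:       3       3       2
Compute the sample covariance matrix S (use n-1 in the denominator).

Step 1 — column means:
  mean(A) = (8 + 4 + 3 + 3) / 4 = 18/4 = 4.5
  mean(B) = (2 + 5 + 4 + 3) / 4 = 14/4 = 3.5
  mean(C) = (3 + 4 + 1 + 2) / 4 = 10/4 = 2.5

Step 2 — sample covariance S[i,j] = (1/(n-1)) · Σ_k (x_{k,i} - mean_i) · (x_{k,j} - mean_j), with n-1 = 3.
  S[A,A] = ((3.5)·(3.5) + (-0.5)·(-0.5) + (-1.5)·(-1.5) + (-1.5)·(-1.5)) / 3 = 17/3 = 5.6667
  S[A,B] = ((3.5)·(-1.5) + (-0.5)·(1.5) + (-1.5)·(0.5) + (-1.5)·(-0.5)) / 3 = -6/3 = -2
  S[A,C] = ((3.5)·(0.5) + (-0.5)·(1.5) + (-1.5)·(-1.5) + (-1.5)·(-0.5)) / 3 = 4/3 = 1.3333
  S[B,B] = ((-1.5)·(-1.5) + (1.5)·(1.5) + (0.5)·(0.5) + (-0.5)·(-0.5)) / 3 = 5/3 = 1.6667
  S[B,C] = ((-1.5)·(0.5) + (1.5)·(1.5) + (0.5)·(-1.5) + (-0.5)·(-0.5)) / 3 = 1/3 = 0.3333
  S[C,C] = ((0.5)·(0.5) + (1.5)·(1.5) + (-1.5)·(-1.5) + (-0.5)·(-0.5)) / 3 = 5/3 = 1.6667

S is symmetric (S[j,i] = S[i,j]). Assembling:

S = [[5.6667, -2, 1.3333],
 [-2, 1.6667, 0.3333],
 [1.3333, 0.3333, 1.6667]]


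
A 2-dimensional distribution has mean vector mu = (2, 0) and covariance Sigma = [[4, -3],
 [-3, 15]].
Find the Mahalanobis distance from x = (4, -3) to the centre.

Step 1 — centre the observation: (x - mu) = (2, -3).

Step 2 — invert Sigma. det(Sigma) = 4·15 - (-3)² = 51.
  Sigma^{-1} = (1/det) · [[d, -b], [-b, a]] = [[0.2941, 0.0588],
 [0.0588, 0.0784]].

Step 3 — form the quadratic (x - mu)^T · Sigma^{-1} · (x - mu):
  Sigma^{-1} · (x - mu) = (0.4118, -0.1176).
  (x - mu)^T · [Sigma^{-1} · (x - mu)] = (2)·(0.4118) + (-3)·(-0.1176) = 1.1765.

Step 4 — take square root: d = √(1.1765) ≈ 1.0847.

d(x, mu) = √(1.1765) ≈ 1.0847


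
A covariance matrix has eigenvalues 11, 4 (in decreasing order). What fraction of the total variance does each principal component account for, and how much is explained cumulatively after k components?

Step 1 — total variance = trace(Sigma) = Σ λ_i = 11 + 4 = 15.

Step 2 — fraction explained by component i = λ_i / Σ λ:
  PC1: 11/15 = 0.7333
  PC2: 4/15 = 0.2667

Step 3 — cumulative fraction after k components = (λ_1 + ... + λ_k) / Σ λ:
  k = 1: 11/15 = 0.7333
  k = 2: (11 + 4)/15 = 15/15 = 1

Summary (fraction, with percent):

explained: PC1 0.7333 (73.33%), PC2 0.2667 (26.67%);  cumulative: 0.7333, 1


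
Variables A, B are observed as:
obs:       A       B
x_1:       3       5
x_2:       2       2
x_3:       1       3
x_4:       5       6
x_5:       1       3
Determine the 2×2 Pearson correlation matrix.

Step 1 — column means:
  mean(A) = (3 + 2 + 1 + 5 + 1) / 5 = 12/5 = 2.4
  mean(B) = (5 + 2 + 3 + 6 + 3) / 5 = 19/5 = 3.8

Step 2 — sample variances and covariances s[i,j] = (1/(n-1)) · Σ_k (x_{k,i} - mean_i) · (x_{k,j} - mean_j), with n-1 = 4:
  s[A,A] = ((0.6)·(0.6) + (-0.4)·(-0.4) + (-1.4)·(-1.4) + (2.6)·(2.6) + (-1.4)·(-1.4)) / 4 = 11.2/4 = 2.8
  s[A,B] = ((0.6)·(1.2) + (-0.4)·(-1.8) + (-1.4)·(-0.8) + (2.6)·(2.2) + (-1.4)·(-0.8)) / 4 = 9.4/4 = 2.35
  s[B,B] = ((1.2)·(1.2) + (-1.8)·(-1.8) + (-0.8)·(-0.8) + (2.2)·(2.2) + (-0.8)·(-0.8)) / 4 = 10.8/4 = 2.7
  Sample standard deviations s_i = √(s[i,i]):
  s(A) = √(2.8) = 1.6733
  s(B) = √(2.7) = 1.6432

Step 3 — r_{ij} = s_{ij} / (s_i · s_j):
  r[A,A] = 1 (diagonal).
  r[A,B] = 2.35 / (1.6733 · 1.6432) = 2.35 / 2.7495 = 0.8547
  r[B,B] = 1 (diagonal).

R is symmetric with unit diagonal. Assembling:

R = [[1, 0.8547],
 [0.8547, 1]]


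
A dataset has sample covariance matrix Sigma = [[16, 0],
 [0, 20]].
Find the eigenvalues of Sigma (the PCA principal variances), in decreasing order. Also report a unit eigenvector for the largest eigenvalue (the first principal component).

Step 1 — characteristic polynomial of 2×2 Sigma:
  det(Sigma - λI) = λ² - trace · λ + det = 0.
  trace = 16 + 20 = 36, det = 16·20 - (0)² = 320.
Step 2 — discriminant:
  Δ = trace² - 4·det = 1296 - 1280 = 16.
Step 3 — eigenvalues:
  λ = (trace ± √Δ)/2 = (36 ± 4)/2,
  λ_1 = 20,  λ_2 = 16.

Step 4 — unit eigenvector for λ_1: Sigma is diagonal, so its eigenvectors are the coordinate axes. λ_1 = 20 is the diagonal entry on the second coordinate axis, hence
  v_1 = (0, 1) (||v_1|| = 1).

λ_1 = 20,  λ_2 = 16;  v_1 ≈ (0, 1)


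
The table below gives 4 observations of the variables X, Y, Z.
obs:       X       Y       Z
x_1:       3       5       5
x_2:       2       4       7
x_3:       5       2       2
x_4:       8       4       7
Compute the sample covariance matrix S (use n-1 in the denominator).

Step 1 — column means:
  mean(X) = (3 + 2 + 5 + 8) / 4 = 18/4 = 4.5
  mean(Y) = (5 + 4 + 2 + 4) / 4 = 15/4 = 3.75
  mean(Z) = (5 + 7 + 2 + 7) / 4 = 21/4 = 5.25

Step 2 — sample covariance S[i,j] = (1/(n-1)) · Σ_k (x_{k,i} - mean_i) · (x_{k,j} - mean_j), with n-1 = 3.
  S[X,X] = ((-1.5)·(-1.5) + (-2.5)·(-2.5) + (0.5)·(0.5) + (3.5)·(3.5)) / 3 = 21/3 = 7
  S[X,Y] = ((-1.5)·(1.25) + (-2.5)·(0.25) + (0.5)·(-1.75) + (3.5)·(0.25)) / 3 = -2.5/3 = -0.8333
  S[X,Z] = ((-1.5)·(-0.25) + (-2.5)·(1.75) + (0.5)·(-3.25) + (3.5)·(1.75)) / 3 = 0.5/3 = 0.1667
  S[Y,Y] = ((1.25)·(1.25) + (0.25)·(0.25) + (-1.75)·(-1.75) + (0.25)·(0.25)) / 3 = 4.75/3 = 1.5833
  S[Y,Z] = ((1.25)·(-0.25) + (0.25)·(1.75) + (-1.75)·(-3.25) + (0.25)·(1.75)) / 3 = 6.25/3 = 2.0833
  S[Z,Z] = ((-0.25)·(-0.25) + (1.75)·(1.75) + (-3.25)·(-3.25) + (1.75)·(1.75)) / 3 = 16.75/3 = 5.5833

S is symmetric (S[j,i] = S[i,j]). Assembling:

S = [[7, -0.8333, 0.1667],
 [-0.8333, 1.5833, 2.0833],
 [0.1667, 2.0833, 5.5833]]


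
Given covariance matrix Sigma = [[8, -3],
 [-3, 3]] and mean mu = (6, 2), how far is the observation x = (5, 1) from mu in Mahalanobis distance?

Step 1 — centre the observation: (x - mu) = (-1, -1).

Step 2 — invert Sigma. det(Sigma) = 8·3 - (-3)² = 15.
  Sigma^{-1} = (1/det) · [[d, -b], [-b, a]] = [[0.2, 0.2],
 [0.2, 0.5333]].

Step 3 — form the quadratic (x - mu)^T · Sigma^{-1} · (x - mu):
  Sigma^{-1} · (x - mu) = (-0.4, -0.7333).
  (x - mu)^T · [Sigma^{-1} · (x - mu)] = (-1)·(-0.4) + (-1)·(-0.7333) = 1.1333.

Step 4 — take square root: d = √(1.1333) ≈ 1.0646.

d(x, mu) = √(1.1333) ≈ 1.0646


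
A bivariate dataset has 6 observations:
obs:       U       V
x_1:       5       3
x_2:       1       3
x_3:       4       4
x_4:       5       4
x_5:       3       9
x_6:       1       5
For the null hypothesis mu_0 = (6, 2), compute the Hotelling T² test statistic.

Step 1 — sample mean vector:
  mean(U) = (5 + 1 + 4 + 5 + 3 + 1) / 6 = 19/6 = 3.1667
  mean(V) = (3 + 3 + 4 + 4 + 9 + 5) / 6 = 28/6 = 4.6667
  x̄ = (3.1667, 4.6667),  deviation x̄ - mu_0 = (3.1667, 4.6667) - (6, 2) = (-2.8333, 2.6667).

Step 2 — sample covariance matrix, S[i,j] = (1/(n-1)) · Σ_k (x_{k,i} - mean_i) · (x_{k,j} - mean_j), divisor n-1 = 5:
  S[U,U] = ((1.8333)·(1.8333) + (-2.1667)·(-2.1667) + (0.8333)·(0.8333) + (1.8333)·(1.8333) + (-0.1667)·(-0.1667) + (-2.1667)·(-2.1667)) / 5 = 16.8333/5 = 3.3667
  S[U,V] = ((1.8333)·(-1.6667) + (-2.1667)·(-1.6667) + (0.8333)·(-0.6667) + (1.8333)·(-0.6667) + (-0.1667)·(4.3333) + (-2.1667)·(0.3333)) / 5 = -2.6667/5 = -0.5333
  S[V,V] = ((-1.6667)·(-1.6667) + (-1.6667)·(-1.6667) + (-0.6667)·(-0.6667) + (-0.6667)·(-0.6667) + (4.3333)·(4.3333) + (0.3333)·(0.3333)) / 5 = 25.3333/5 = 5.0667
  S = [[3.3667, -0.5333],
 [-0.5333, 5.0667]].

Step 3 — invert S. det(S) = 3.3667·5.0667 - (-0.5333)² = 16.7733.
  S^{-1} = (1/det) · [[d, -b], [-b, a]] = [[0.3021, 0.0318],
 [0.0318, 0.2007]].

Step 4 — quadratic form (x̄ - mu_0)^T · S^{-1} · (x̄ - mu_0):
  S^{-1} · (x̄ - mu_0) = (-0.7711, 0.4452),
  (x̄ - mu_0)^T · [...] = (-2.8333)·(-0.7711) + (2.6667)·(0.4452) = 3.3718.

Step 5 — scale by n: T² = 6 · 3.3718 = 20.2305.

T² ≈ 20.2305


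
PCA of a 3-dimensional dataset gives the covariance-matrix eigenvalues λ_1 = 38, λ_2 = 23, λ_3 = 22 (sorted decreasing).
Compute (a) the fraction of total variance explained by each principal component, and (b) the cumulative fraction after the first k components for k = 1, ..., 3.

Step 1 — total variance = trace(Sigma) = Σ λ_i = 38 + 23 + 22 = 83.

Step 2 — fraction explained by component i = λ_i / Σ λ:
  PC1: 38/83 = 0.4578
  PC2: 23/83 = 0.2771
  PC3: 22/83 = 0.2651

Step 3 — cumulative fraction after k components = (λ_1 + ... + λ_k) / Σ λ:
  k = 1: 38/83 = 0.4578
  k = 2: (38 + 23)/83 = 61/83 = 0.7349
  k = 3: (38 + 23 + 22)/83 = 83/83 = 1

Summary (fraction, with percent):

explained: PC1 0.4578 (45.78%), PC2 0.2771 (27.71%), PC3 0.2651 (26.51%);  cumulative: 0.4578, 0.7349, 1
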